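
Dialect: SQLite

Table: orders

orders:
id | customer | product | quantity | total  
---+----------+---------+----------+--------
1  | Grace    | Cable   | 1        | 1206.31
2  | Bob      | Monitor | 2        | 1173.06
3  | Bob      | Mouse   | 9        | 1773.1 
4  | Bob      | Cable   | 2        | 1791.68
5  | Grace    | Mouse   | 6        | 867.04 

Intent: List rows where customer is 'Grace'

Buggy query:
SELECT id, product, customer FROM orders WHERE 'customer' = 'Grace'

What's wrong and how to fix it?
Bug: 'customer' in single quotes is a string literal, not the column; the comparison is literal-vs-literal and never true

Fix: Reference the column as customer without single quotes

Corrected query:
SELECT id, product, customer FROM orders WHERE customer = 'Grace'

Result:
id | product | customer
---+---------+---------
1  | Cable   | Grace   
5  | Mouse   | Grace   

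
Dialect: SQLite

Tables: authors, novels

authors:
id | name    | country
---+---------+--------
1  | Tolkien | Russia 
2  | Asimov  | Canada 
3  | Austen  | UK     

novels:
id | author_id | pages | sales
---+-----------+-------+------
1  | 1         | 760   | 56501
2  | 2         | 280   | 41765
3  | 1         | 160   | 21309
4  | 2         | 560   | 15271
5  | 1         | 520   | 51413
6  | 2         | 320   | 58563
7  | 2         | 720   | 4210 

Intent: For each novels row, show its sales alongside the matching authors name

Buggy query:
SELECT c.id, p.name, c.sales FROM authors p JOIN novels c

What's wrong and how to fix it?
Bug: Missing join condition: each novels row is matched to all authors rows instead of just its own

Fix: Add ON c.author_id = p.id to the JOIN

Corrected query:
SELECT c.id, p.name, c.sales FROM authors p JOIN novels c ON c.author_id = p.id

Result:
id | name    | sales
---+---------+------
1  | Tolkien | 56501
2  | Asimov  | 41765
3  | Tolkien | 21309
4  | Asimov  | 15271
5  | Tolkien | 51413
6  | Asimov  | 58563
7  | Asimov  | 4210 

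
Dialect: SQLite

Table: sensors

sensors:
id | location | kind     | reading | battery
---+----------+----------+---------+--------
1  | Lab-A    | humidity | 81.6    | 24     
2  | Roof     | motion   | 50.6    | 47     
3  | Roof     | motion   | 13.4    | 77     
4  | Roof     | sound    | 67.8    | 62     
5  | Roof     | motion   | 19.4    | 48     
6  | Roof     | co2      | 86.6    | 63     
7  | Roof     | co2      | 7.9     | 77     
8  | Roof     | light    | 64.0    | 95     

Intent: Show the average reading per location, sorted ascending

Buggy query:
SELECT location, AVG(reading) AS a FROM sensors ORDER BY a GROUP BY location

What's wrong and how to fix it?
Bug: ORDER BY appears before GROUP BY; SQL clause order requires GROUP BY first

Fix: Reorder: SELECT … FROM … GROUP BY … ORDER BY …

Corrected query:
SELECT location, AVG(reading) AS a FROM sensors GROUP BY location ORDER BY a

Result:
location | a        
---------+----------
Roof     | 44.242857
Lab-A    | 81.6     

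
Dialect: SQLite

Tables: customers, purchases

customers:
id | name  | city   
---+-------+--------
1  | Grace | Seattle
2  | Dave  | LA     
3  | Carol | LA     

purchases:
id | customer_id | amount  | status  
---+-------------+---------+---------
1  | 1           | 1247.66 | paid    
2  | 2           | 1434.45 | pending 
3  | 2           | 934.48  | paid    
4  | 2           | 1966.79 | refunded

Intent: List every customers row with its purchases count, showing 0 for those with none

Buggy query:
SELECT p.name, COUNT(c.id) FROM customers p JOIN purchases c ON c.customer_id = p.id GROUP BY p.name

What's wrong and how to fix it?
Bug: INNER JOIN drops customers rows that have no matching purchases rows

Fix: Use LEFT JOIN so parents without children still appear (COUNT(c.id) gives 0)

Corrected query:
SELECT p.name, COUNT(c.id) FROM customers p LEFT JOIN purchases c ON c.customer_id = p.id GROUP BY p.name

Result:
name  | COUNT(c.id)
------+------------
Carol | 0          
Dave  | 3          
Grace | 1          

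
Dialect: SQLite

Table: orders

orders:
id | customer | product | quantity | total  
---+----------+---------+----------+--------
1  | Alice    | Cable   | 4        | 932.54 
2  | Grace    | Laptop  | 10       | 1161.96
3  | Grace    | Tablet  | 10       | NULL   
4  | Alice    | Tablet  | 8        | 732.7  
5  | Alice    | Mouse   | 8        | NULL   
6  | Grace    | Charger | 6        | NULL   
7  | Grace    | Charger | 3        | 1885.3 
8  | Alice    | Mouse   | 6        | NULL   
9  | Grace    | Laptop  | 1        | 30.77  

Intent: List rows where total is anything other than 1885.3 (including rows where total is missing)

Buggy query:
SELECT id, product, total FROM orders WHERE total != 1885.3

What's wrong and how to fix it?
Bug: Inequality against NULL is unknown, not true; rows with NULL are dropped

Fix: Add an explicit OR total IS NULL to include the missing-value rows

Corrected query:
SELECT id, product, total FROM orders WHERE total != 1885.3 OR total IS NULL

Result:
id | product | total  
---+---------+--------
1  | Cable   | 932.54 
2  | Laptop  | 1161.96
3  | Tablet  | NULL   
4  | Tablet  | 732.7  
5  | Mouse   | NULL   
6  | Charger | NULL   
8  | Mouse   | NULL   
9  | Laptop  | 30.77  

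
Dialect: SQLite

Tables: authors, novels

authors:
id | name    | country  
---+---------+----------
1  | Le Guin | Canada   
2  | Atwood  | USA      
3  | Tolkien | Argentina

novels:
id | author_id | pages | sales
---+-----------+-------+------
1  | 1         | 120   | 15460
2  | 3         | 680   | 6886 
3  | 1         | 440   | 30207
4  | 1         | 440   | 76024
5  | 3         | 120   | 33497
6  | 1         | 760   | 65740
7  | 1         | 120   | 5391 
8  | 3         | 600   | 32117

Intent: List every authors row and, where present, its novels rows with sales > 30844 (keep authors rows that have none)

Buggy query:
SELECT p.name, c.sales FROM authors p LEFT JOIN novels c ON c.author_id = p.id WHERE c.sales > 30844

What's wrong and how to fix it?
Bug: Filtering c.sales in WHERE discards the NULL rows produced by LEFT JOIN, turning it into an inner join

Fix: Put 'c.sales > 30844' in the JOIN's ON clause instead of WHERE

Corrected query:
SELECT p.name, c.sales FROM authors p LEFT JOIN novels c ON c.author_id = p.id AND c.sales > 30844

Result:
name    | sales
--------+------
Le Guin | 65740
Le Guin | 76024
Atwood  | NULL 
Tolkien | 32117
Tolkien | 33497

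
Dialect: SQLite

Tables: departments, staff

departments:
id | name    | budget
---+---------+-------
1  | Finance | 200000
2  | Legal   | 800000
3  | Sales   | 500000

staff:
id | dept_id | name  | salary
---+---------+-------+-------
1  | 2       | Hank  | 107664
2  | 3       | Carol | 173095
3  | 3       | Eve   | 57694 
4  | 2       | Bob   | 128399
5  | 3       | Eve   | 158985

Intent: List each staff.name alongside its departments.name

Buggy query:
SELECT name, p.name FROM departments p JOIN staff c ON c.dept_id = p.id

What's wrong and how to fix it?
Bug: 'name' exists in both joined tables, so the database can't tell which one is meant

Fix: Qualify the column with its table alias (c.name)

Corrected query:
SELECT c.name, p.name FROM departments p JOIN staff c ON c.dept_id = p.id

Result:
name  | name 
------+------
Hank  | Legal
Carol | Sales
Eve   | Sales
Bob   | Legal
Eve   | Sales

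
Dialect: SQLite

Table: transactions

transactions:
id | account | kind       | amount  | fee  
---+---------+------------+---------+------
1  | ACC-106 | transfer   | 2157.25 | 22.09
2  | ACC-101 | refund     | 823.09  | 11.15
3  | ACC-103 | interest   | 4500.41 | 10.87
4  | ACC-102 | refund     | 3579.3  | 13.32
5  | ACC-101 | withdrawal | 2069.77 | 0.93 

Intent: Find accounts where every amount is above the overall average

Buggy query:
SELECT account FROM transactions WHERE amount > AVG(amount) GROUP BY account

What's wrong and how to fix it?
Bug: AVG() is an aggregate; it can't sit directly in WHERE

Fix: Use a subquery for AVG and a HAVING MIN(...) filter so the condition holds for every row in the group

Corrected query:
SELECT account FROM transactions GROUP BY account HAVING MIN(amount) > (SELECT AVG(amount) FROM transactions)

Result:
account
-------
ACC-102
ACC-103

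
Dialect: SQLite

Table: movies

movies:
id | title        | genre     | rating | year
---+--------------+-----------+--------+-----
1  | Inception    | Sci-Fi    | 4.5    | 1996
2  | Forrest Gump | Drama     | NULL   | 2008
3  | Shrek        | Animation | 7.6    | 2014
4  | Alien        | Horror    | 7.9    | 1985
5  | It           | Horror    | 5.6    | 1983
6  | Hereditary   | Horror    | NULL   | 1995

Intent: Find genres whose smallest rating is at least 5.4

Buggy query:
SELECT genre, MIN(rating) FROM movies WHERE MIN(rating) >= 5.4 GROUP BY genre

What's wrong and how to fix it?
Bug: Aggregates like MIN are computed per group after WHERE runs

Fix: Use HAVING for the per-group MIN condition

Corrected query:
SELECT genre, MIN(rating) FROM movies GROUP BY genre HAVING MIN(rating) >= 5.4

Result:
genre     | MIN(rating)
----------+------------
Animation | 7.6        
Horror    | 5.6        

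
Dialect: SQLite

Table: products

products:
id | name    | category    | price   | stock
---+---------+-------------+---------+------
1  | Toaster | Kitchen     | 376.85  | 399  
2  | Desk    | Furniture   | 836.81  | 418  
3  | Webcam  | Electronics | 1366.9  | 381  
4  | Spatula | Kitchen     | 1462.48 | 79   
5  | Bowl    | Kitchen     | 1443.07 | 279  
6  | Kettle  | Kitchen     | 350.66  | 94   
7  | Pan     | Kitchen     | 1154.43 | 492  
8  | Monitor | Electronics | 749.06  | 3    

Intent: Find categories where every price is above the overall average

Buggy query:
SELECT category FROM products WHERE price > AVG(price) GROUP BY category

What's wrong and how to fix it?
Bug: AVG() is an aggregate; it can't sit directly in WHERE

Fix: Use a subquery for AVG and a HAVING MIN(...) filter so the condition holds for every row in the group

Corrected query:
SELECT category FROM products GROUP BY category HAVING MIN(price) > (SELECT AVG(price) FROM products)

Result:
(no rows)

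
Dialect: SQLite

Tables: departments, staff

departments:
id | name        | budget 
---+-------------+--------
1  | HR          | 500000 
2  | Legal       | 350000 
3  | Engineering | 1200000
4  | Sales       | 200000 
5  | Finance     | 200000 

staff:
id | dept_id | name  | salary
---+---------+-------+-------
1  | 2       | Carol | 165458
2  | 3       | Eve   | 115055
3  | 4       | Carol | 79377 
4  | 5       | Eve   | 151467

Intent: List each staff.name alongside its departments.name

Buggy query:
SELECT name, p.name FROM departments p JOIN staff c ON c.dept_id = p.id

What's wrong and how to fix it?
Bug: 'name' exists in both joined tables, so the database can't tell which one is meant

Fix: Qualify the column with its table alias (c.name)

Corrected query:
SELECT c.name, p.name FROM departments p JOIN staff c ON c.dept_id = p.id

Result:
name  | name       
------+------------
Carol | Legal      
Eve   | Engineering
Carol | Sales      
Eve   | Finance    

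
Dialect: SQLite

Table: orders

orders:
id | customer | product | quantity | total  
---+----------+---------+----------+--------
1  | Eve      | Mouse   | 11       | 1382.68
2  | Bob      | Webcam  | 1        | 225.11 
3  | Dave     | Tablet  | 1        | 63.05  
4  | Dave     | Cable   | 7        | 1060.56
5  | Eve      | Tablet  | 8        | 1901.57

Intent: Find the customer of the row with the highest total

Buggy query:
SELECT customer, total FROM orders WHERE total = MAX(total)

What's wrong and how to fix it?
Bug: WHERE is evaluated per row; an aggregate over the whole table isn't defined there

Fix: Wrap MAX in a scalar subquery so WHERE compares against a single value

Corrected query:
SELECT customer, total FROM orders WHERE total = (SELECT MAX(total) FROM orders)

Result:
customer | total  
---------+--------
Eve      | 1901.57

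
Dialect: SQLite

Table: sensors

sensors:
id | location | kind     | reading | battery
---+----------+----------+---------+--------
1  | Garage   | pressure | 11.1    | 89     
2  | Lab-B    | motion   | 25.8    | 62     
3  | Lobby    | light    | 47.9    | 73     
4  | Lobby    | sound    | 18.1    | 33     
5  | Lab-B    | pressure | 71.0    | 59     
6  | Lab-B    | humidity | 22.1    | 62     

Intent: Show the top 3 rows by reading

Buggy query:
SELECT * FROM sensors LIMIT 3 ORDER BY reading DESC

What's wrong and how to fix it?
Bug: ORDER BY cannot follow LIMIT; LIMIT is the final clause

Fix: Swap the clauses: ORDER BY first, then LIMIT

Corrected query:
SELECT * FROM sensors ORDER BY reading DESC LIMIT 3

Result:
id | location | kind     | reading | battery
---+----------+----------+---------+--------
5  | Lab-B    | pressure | 71      | 59     
3  | Lobby    | light    | 47.9    | 73     
2  | Lab-B    | motion   | 25.8    | 62     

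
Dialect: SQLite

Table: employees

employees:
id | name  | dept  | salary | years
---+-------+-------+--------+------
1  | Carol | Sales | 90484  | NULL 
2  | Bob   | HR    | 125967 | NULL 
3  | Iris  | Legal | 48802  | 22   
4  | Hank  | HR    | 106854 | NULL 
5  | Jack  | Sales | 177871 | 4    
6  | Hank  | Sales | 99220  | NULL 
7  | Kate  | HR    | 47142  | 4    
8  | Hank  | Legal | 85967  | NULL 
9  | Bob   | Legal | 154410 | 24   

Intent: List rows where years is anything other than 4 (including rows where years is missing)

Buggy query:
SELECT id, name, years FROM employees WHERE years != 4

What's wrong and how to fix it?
Bug: 'years != 4' is unknown when years is NULL, so NULL rows are silently excluded

Fix: Add an explicit OR years IS NULL to include the missing-value rows

Corrected query:
SELECT id, name, years FROM employees WHERE years != 4 OR years IS NULL

Result:
id | name  | years
---+-------+------
1  | Carol | NULL 
2  | Bob   | NULL 
3  | Iris  | 22   
4  | Hank  | NULL 
6  | Hank  | NULL 
8  | Hank  | NULL 
9  | Bob   | 24   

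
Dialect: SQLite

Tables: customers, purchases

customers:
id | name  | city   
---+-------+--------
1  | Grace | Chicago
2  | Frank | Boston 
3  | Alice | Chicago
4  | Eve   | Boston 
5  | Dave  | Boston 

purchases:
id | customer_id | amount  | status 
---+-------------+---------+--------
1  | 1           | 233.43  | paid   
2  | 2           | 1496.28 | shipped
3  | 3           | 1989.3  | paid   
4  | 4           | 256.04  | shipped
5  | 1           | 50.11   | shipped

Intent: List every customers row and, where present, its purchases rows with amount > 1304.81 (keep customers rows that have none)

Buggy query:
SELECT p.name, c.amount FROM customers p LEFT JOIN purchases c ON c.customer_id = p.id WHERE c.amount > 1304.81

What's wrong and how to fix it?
Bug: Filtering c.amount in WHERE discards the NULL rows produced by LEFT JOIN, turning it into an inner join

Fix: Put 'c.amount > 1304.81' in the JOIN's ON clause instead of WHERE

Corrected query:
SELECT p.name, c.amount FROM customers p LEFT JOIN purchases c ON c.customer_id = p.id AND c.amount > 1304.81

Result:
name  | amount 
------+--------
Grace | NULL   
Frank | 1496.28
Alice | 1989.3 
Eve   | NULL   
Dave  | NULL   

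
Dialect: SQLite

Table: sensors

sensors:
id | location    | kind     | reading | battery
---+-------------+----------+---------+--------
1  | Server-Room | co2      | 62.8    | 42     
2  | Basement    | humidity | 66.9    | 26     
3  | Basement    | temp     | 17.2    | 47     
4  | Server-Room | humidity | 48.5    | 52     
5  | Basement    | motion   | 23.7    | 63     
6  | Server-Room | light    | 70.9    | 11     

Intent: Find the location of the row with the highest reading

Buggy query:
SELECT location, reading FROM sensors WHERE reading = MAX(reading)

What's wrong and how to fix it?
Bug: WHERE is evaluated per row; an aggregate over the whole table isn't defined there

Fix: Wrap MAX in a scalar subquery so WHERE compares against a single value

Corrected query:
SELECT location, reading FROM sensors WHERE reading = (SELECT MAX(reading) FROM sensors)

Result:
location    | reading
------------+--------
Server-Room | 70.9   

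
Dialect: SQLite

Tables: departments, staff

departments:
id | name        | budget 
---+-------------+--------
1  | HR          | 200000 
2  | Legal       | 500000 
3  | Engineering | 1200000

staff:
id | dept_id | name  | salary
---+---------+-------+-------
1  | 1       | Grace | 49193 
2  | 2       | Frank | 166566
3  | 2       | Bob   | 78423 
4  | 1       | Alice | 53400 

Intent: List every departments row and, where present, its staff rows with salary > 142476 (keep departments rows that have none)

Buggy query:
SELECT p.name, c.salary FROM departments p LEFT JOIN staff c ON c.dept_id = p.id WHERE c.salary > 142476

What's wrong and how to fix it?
Bug: A WHERE condition on the right-hand table after LEFT JOIN drops unmatched parents

Fix: Move the right-table condition into the ON clause so unmatched parents are kept

Corrected query:
SELECT p.name, c.salary FROM departments p LEFT JOIN staff c ON c.dept_id = p.id AND c.salary > 142476

Result:
name        | salary
------------+-------
HR          | NULL  
Legal       | 166566
Engineering | NULL  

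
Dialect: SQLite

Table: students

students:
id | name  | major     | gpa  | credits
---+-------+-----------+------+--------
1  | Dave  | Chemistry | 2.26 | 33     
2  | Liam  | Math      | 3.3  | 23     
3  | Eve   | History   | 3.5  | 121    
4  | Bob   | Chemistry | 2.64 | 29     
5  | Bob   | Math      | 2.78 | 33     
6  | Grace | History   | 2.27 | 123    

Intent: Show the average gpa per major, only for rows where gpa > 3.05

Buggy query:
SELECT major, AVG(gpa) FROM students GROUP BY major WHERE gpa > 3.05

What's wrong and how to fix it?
Bug: WHERE cannot follow GROUP BY

Fix: Move the WHERE clause before GROUP BY

Corrected query:
SELECT major, AVG(gpa) FROM students WHERE gpa > 3.05 GROUP BY major

Result:
major   | AVG(gpa)
--------+---------
History | 3.5     
Math    | 3.3     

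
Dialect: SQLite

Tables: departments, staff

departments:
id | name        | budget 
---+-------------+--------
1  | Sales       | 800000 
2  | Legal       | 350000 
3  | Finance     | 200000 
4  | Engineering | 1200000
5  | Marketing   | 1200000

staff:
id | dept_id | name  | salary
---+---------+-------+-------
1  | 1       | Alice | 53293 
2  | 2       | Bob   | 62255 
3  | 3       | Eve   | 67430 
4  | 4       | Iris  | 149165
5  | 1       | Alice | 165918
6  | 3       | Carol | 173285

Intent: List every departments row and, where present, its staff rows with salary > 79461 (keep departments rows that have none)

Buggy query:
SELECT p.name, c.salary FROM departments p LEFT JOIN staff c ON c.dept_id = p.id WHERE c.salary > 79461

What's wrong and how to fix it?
Bug: A WHERE condition on the right-hand table after LEFT JOIN drops unmatched parents

Fix: Move the right-table condition into the ON clause so unmatched parents are kept

Corrected query:
SELECT p.name, c.salary FROM departments p LEFT JOIN staff c ON c.dept_id = p.id AND c.salary > 79461

Result:
name        | salary
------------+-------
Sales       | 165918
Legal       | NULL  
Finance     | 173285
Engineering | 149165
Marketing   | NULL  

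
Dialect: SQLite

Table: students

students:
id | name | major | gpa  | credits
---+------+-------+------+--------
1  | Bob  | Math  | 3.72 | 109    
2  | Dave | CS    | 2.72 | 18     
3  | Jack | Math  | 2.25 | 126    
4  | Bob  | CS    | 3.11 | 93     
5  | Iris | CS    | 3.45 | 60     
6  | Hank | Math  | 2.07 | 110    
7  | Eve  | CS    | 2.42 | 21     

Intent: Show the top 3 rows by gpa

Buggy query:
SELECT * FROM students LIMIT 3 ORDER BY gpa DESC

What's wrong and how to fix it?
Bug: LIMIT must come after ORDER BY

Fix: Swap the clauses: ORDER BY first, then LIMIT

Corrected query:
SELECT * FROM students ORDER BY gpa DESC LIMIT 3

Result:
id | name | major | gpa  | credits
---+------+-------+------+--------
1  | Bob  | Math  | 3.72 | 109    
5  | Iris | CS    | 3.45 | 60     
4  | Bob  | CS    | 3.11 | 93     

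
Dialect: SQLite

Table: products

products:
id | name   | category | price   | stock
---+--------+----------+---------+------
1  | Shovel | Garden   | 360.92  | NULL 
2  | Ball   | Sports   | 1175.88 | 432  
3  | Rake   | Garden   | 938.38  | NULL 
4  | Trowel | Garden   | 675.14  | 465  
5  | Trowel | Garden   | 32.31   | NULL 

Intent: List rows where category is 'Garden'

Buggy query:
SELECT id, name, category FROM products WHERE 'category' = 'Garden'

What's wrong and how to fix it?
Bug: Single quotes denote string literals in SQL; the column name is being compared as a constant string

Fix: Reference the column as category without single quotes

Corrected query:
SELECT id, name, category FROM products WHERE category = 'Garden'

Result:
id | name   | category
---+--------+---------
1  | Shovel | Garden  
3  | Rake   | Garden  
4  | Trowel | Garden  
5  | Trowel | Garden  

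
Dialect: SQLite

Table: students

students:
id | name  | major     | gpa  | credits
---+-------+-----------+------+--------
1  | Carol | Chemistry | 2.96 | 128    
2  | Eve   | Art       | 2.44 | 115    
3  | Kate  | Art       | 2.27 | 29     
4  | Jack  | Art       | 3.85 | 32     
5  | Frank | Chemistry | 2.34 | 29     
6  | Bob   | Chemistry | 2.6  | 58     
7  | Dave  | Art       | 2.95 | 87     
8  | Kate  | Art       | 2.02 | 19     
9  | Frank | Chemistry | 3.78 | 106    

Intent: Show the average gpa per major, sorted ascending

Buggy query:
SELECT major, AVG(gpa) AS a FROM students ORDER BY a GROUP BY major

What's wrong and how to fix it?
Bug: GROUP BY must precede ORDER BY

Fix: Reorder: SELECT … FROM … GROUP BY … ORDER BY …

Corrected query:
SELECT major, AVG(gpa) AS a FROM students GROUP BY major ORDER BY a

Result:
major     | a    
----------+------
Art       | 2.706
Chemistry | 2.92 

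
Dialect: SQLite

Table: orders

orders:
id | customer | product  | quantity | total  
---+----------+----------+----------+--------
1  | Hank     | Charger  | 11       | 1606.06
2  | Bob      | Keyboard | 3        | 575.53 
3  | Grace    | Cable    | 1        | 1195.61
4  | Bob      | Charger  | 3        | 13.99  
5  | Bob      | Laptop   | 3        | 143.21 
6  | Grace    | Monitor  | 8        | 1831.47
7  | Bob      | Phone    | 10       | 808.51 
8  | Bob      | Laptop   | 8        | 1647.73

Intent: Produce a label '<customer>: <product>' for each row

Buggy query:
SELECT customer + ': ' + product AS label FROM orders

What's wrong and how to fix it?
Bug: '+' is numeric addition; on text columns SQLite converts them to 0 instead of concatenating

Fix: Use the || operator for string concatenation

Corrected query:
SELECT customer || ': ' || product AS label FROM orders

Result:
label         
--------------
Hank: Charger 
Bob: Keyboard 
Grace: Cable  
Bob: Charger  
Bob: Laptop   
Grace: Monitor
Bob: Phone    
Bob: Laptop   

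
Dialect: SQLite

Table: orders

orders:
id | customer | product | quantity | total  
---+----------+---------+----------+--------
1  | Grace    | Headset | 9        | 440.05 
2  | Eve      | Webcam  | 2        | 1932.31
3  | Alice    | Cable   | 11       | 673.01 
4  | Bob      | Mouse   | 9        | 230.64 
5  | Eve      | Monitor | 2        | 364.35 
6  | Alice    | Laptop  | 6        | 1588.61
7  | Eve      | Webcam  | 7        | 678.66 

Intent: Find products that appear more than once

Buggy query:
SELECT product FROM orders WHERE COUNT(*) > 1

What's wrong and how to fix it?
Bug: WHERE can't reference COUNT(*); aggregates are computed after WHERE

Fix: GROUP BY product, then filter groups with HAVING COUNT(*) > 1

Corrected query:
SELECT product FROM orders GROUP BY product HAVING COUNT(*) > 1

Result:
product
-------
Webcam 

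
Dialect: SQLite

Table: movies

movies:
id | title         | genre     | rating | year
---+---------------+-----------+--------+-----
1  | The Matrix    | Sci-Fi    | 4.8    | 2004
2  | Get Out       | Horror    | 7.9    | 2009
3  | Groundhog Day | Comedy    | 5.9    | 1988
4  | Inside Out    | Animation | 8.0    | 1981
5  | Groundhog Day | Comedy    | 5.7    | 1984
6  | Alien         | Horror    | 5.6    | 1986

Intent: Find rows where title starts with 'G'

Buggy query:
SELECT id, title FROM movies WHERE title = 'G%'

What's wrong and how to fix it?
Bug: '=' compares the literal string including the % character; pattern matching needs LIKE

Fix: Use LIKE for wildcard pattern matching

Corrected query:
SELECT id, title FROM movies WHERE title LIKE 'G%'

Result:
id | title        
---+--------------
2  | Get Out      
3  | Groundhog Day
5  | Groundhog Day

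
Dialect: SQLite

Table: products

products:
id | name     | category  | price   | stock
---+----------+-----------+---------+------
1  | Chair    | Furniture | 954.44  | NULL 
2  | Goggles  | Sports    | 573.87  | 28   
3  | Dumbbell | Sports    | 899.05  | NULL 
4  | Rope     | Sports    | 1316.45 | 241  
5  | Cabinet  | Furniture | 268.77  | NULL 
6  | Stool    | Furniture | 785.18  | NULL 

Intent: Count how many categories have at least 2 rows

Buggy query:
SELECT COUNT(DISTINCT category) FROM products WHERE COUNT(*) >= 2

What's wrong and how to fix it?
Bug: WHERE filters individual rows, not groups, so a group-level COUNT is invalid there

Fix: Group first with HAVING COUNT(*) >= 2, then COUNT the resulting groups

Corrected query:
SELECT COUNT(*) FROM (SELECT category FROM products GROUP BY category HAVING COUNT(*) >= 2)

Result:
COUNT(*)
--------
2       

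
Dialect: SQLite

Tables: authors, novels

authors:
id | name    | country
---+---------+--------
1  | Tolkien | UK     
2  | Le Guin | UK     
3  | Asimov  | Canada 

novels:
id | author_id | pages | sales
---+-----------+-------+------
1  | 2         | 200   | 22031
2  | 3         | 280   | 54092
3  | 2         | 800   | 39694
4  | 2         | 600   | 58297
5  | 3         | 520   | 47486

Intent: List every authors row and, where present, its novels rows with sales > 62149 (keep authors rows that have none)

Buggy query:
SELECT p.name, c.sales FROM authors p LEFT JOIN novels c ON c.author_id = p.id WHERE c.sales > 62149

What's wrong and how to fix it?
Bug: Filtering c.sales in WHERE discards the NULL rows produced by LEFT JOIN, turning it into an inner join

Fix: Put 'c.sales > 62149' in the JOIN's ON clause instead of WHERE

Corrected query:
SELECT p.name, c.sales FROM authors p LEFT JOIN novels c ON c.author_id = p.id AND c.sales > 62149

Result:
name    | sales
--------+------
Tolkien | NULL 
Le Guin | NULL 
Asimov  | NULL 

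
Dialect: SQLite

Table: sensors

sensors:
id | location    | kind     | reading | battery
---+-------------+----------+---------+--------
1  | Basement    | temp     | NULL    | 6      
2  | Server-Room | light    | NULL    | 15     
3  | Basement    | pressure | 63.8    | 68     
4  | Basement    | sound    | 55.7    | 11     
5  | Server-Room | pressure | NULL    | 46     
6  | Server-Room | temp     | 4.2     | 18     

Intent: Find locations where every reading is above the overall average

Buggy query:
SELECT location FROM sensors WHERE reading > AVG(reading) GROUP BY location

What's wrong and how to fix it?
Bug: WHERE evaluates per row before aggregation, so AVG() is unavailable

Fix: Compute the overall average in a scalar subquery and compare each group's MIN against it in HAVING

Corrected query:
SELECT location FROM sensors GROUP BY location HAVING MIN(reading) > (SELECT AVG(reading) FROM sensors)

Result:
location
--------
Basement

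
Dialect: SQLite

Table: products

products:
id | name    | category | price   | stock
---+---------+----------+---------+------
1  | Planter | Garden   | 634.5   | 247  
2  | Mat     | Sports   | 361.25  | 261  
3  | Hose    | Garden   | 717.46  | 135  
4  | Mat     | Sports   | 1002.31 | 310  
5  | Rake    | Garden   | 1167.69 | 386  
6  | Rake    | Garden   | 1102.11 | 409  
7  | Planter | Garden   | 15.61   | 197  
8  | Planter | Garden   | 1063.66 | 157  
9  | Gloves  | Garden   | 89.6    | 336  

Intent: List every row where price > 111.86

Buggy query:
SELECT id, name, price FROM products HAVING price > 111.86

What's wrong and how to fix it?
Bug: HAVING filters the output of aggregation, but this query has no GROUP BY and no aggregate functions, so SQLite rejects it (HAVING clause on a non-aggregate query); the condition here is per row

Fix: Replace HAVING with WHERE since the condition applies to individual rows

Corrected query:
SELECT id, name, price FROM products WHERE price > 111.86

Result:
id | name    | price  
---+---------+--------
1  | Planter | 634.5  
2  | Mat     | 361.25 
3  | Hose    | 717.46 
4  | Mat     | 1002.31
5  | Rake    | 1167.69
6  | Rake    | 1102.11
8  | Planter | 1063.66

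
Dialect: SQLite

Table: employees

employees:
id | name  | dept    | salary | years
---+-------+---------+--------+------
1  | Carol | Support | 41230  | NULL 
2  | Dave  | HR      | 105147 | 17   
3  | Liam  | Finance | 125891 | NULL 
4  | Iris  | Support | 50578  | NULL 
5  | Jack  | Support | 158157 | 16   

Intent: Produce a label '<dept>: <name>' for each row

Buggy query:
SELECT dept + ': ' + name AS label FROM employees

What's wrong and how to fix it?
Bug: '+' is numeric addition; on text columns SQLite converts them to 0 instead of concatenating

Fix: Use the || operator for string concatenation

Corrected query:
SELECT dept || ': ' || name AS label FROM employees

Result:
label         
--------------
Support: Carol
HR: Dave      
Finance: Liam 
Support: Iris 
Support: Jack 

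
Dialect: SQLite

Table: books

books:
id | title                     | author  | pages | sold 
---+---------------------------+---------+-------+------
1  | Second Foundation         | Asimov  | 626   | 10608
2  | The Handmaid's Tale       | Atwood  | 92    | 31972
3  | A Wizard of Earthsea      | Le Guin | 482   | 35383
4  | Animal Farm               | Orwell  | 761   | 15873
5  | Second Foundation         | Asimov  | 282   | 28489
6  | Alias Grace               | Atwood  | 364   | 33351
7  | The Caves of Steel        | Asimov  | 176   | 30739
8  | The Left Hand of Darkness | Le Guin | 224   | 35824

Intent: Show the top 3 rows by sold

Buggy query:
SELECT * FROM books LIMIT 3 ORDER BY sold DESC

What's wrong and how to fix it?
Bug: LIMIT must come after ORDER BY

Fix: Swap the clauses: ORDER BY first, then LIMIT

Corrected query:
SELECT * FROM books ORDER BY sold DESC LIMIT 3

Result:
id | title                     | author  | pages | sold 
---+---------------------------+---------+-------+------
8  | The Left Hand of Darkness | Le Guin | 224   | 35824
3  | A Wizard of Earthsea      | Le Guin | 482   | 35383
6  | Alias Grace               | Atwood  | 364   | 33351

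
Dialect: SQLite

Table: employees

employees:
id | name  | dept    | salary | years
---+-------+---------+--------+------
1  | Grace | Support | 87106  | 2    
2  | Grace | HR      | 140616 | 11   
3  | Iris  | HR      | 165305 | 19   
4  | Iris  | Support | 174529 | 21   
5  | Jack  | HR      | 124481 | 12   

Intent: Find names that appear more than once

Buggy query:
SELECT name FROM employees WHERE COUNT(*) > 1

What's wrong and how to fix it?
Bug: WHERE can't reference COUNT(*); aggregates are computed after WHERE

Fix: Group first, then use HAVING for the count condition

Corrected query:
SELECT name FROM employees GROUP BY name HAVING COUNT(*) > 1

Result:
name 
-----
Grace
Iris 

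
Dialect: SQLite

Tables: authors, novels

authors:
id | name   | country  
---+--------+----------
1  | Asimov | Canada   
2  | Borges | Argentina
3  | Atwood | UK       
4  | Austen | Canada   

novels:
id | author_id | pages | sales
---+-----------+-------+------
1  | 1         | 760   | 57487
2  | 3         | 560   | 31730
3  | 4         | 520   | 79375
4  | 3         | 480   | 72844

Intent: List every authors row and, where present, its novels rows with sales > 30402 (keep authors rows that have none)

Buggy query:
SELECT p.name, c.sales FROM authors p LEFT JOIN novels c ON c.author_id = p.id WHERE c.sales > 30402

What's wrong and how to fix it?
Bug: A WHERE condition on the right-hand table after LEFT JOIN drops unmatched parents

Fix: Put 'c.sales > 30402' in the JOIN's ON clause instead of WHERE

Corrected query:
SELECT p.name, c.sales FROM authors p LEFT JOIN novels c ON c.author_id = p.id AND c.sales > 30402

Result:
name   | sales
-------+------
Asimov | 57487
Borges | NULL 
Atwood | 31730
Atwood | 72844
Austen | 79375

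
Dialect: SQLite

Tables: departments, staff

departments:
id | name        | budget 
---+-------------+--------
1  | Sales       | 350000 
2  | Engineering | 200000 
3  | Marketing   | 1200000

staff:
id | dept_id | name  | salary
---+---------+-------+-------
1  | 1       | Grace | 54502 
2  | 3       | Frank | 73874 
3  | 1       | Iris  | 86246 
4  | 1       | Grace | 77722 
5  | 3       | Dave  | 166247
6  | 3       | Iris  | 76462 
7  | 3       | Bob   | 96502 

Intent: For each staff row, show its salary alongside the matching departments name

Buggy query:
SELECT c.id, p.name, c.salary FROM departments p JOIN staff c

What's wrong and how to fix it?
Bug: JOIN with no ON clause produces a cartesian product; every staff row pairs with every departments row

Fix: Specify the join condition linking the foreign key to the parent id

Corrected query:
SELECT c.id, p.name, c.salary FROM departments p JOIN staff c ON c.dept_id = p.id

Result:
id | name      | salary
---+-----------+-------
1  | Sales     | 54502 
2  | Marketing | 73874 
3  | Sales     | 86246 
4  | Sales     | 77722 
5  | Marketing | 166247
6  | Marketing | 76462 
7  | Marketing | 96502 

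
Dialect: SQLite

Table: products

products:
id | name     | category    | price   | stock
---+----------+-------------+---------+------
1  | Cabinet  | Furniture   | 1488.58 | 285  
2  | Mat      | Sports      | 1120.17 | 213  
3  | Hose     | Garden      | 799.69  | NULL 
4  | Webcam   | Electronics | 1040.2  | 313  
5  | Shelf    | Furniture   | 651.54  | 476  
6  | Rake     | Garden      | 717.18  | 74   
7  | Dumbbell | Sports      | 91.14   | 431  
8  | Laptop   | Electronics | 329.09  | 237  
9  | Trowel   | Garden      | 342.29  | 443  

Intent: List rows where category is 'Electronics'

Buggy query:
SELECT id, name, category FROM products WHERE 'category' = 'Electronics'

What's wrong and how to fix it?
Bug: 'category' in single quotes is a string literal, not the column; the comparison is literal-vs-literal and never true

Fix: Remove the quotes around the column name (or use double quotes for an identifier)

Corrected query:
SELECT id, name, category FROM products WHERE category = 'Electronics'

Result:
id | name   | category   
---+--------+------------
4  | Webcam | Electronics
8  | Laptop | Electronics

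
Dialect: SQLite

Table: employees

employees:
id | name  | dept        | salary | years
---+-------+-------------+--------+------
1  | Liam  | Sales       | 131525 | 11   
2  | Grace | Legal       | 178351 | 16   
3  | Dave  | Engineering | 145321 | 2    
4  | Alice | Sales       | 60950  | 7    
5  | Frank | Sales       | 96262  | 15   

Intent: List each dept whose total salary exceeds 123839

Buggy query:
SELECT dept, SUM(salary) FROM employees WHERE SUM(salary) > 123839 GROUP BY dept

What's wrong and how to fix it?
Bug: SUM(salary) is an aggregate, but WHERE filters rows before aggregation

Fix: Move the aggregate condition to a HAVING clause

Corrected query:
SELECT dept, SUM(salary) FROM employees GROUP BY dept HAVING SUM(salary) > 123839

Result:
dept        | SUM(salary)
------------+------------
Engineering | 145321     
Legal       | 178351     
Sales       | 288737     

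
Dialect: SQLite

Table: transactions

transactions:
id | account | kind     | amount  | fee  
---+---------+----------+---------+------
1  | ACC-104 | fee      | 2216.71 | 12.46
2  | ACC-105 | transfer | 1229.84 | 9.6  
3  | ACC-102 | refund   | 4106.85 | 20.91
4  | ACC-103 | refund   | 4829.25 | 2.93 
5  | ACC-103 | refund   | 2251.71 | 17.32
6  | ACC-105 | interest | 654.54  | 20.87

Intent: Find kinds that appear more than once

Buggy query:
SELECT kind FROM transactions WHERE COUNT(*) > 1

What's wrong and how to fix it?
Bug: WHERE can't reference COUNT(*); aggregates are computed after WHERE

Fix: GROUP BY kind, then filter groups with HAVING COUNT(*) > 1

Corrected query:
SELECT kind FROM transactions GROUP BY kind HAVING COUNT(*) > 1

Result:
kind  
------
refund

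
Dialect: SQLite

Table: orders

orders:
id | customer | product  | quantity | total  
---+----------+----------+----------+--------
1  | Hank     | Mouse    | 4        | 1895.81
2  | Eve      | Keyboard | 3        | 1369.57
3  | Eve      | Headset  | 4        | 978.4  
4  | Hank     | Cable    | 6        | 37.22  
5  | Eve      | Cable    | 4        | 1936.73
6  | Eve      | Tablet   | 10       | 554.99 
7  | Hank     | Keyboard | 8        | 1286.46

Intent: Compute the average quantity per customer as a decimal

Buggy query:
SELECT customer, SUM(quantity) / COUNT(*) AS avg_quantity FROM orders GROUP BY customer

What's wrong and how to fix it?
Bug: Both operands are integers, so '/' performs integer division and truncates

Fix: Cast one side to REAL so the division keeps the fractional part

Corrected query:
SELECT customer, SUM(quantity) * 1.0 / COUNT(*) AS avg_quantity FROM orders GROUP BY customer

Result:
customer | avg_quantity
---------+-------------
Eve      | 5.25        
Hank     | 6           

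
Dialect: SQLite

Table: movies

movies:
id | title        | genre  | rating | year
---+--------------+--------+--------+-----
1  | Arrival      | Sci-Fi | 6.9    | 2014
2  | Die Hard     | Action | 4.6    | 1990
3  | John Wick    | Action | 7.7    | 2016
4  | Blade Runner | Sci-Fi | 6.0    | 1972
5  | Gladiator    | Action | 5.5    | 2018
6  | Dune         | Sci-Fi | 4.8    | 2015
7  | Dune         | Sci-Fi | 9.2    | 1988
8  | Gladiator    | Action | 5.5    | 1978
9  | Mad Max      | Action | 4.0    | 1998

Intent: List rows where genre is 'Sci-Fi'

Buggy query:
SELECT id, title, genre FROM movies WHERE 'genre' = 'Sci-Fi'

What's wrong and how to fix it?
Bug: Single quotes denote string literals in SQL; the column name is being compared as a constant string

Fix: Reference the column as genre without single quotes

Corrected query:
SELECT id, title, genre FROM movies WHERE genre = 'Sci-Fi'

Result:
id | title        | genre 
---+--------------+-------
1  | Arrival      | Sci-Fi
4  | Blade Runner | Sci-Fi
6  | Dune         | Sci-Fi
7  | Dune         | Sci-Fi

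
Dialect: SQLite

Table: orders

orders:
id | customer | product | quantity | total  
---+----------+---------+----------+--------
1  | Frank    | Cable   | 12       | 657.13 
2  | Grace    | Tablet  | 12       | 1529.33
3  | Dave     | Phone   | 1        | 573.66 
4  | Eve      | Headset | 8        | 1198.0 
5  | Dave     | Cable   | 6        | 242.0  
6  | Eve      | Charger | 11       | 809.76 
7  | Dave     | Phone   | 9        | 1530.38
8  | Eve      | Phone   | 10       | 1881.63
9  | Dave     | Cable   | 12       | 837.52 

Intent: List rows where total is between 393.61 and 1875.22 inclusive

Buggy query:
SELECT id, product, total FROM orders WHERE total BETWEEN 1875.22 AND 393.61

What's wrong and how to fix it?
Bug: The bounds are reversed; BETWEEN a AND b requires a <= b to match anything

Fix: Swap the bounds so the smaller value comes first

Corrected query:
SELECT id, product, total FROM orders WHERE total BETWEEN 393.61 AND 1875.22

Result:
id | product | total  
---+---------+--------
1  | Cable   | 657.13 
2  | Tablet  | 1529.33
3  | Phone   | 573.66 
4  | Headset | 1198   
6  | Charger | 809.76 
7  | Phone   | 1530.38
9  | Cable   | 837.52 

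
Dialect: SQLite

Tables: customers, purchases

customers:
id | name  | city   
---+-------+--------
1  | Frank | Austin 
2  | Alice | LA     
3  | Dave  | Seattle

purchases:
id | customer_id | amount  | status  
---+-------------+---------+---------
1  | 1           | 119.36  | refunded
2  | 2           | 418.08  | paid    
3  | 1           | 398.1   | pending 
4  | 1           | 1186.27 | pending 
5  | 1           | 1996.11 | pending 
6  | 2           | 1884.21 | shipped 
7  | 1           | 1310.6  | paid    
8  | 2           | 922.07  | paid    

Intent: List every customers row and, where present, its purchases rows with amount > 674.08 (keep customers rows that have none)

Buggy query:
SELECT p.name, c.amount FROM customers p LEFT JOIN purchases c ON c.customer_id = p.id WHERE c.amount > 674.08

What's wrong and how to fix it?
Bug: A WHERE condition on the right-hand table after LEFT JOIN drops unmatched parents

Fix: Put 'c.amount > 674.08' in the JOIN's ON clause instead of WHERE

Corrected query:
SELECT p.name, c.amount FROM customers p LEFT JOIN purchases c ON c.customer_id = p.id AND c.amount > 674.08

Result:
name  | amount 
------+--------
Frank | 1186.27
Frank | 1310.6 
Frank | 1996.11
Alice | 922.07 
Alice | 1884.21
Dave  | NULL   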